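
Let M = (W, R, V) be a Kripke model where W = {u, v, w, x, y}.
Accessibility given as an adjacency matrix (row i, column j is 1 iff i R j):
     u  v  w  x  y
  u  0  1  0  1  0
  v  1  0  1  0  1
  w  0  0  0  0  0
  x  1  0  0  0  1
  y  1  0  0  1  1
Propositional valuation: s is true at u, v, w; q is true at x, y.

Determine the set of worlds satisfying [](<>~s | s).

Let φ = [](<>~s | s). Evaluate φ at each world:
  u (successors {v, x}): φ is true.
  v (successors {u, w, y}): φ is true.
  w (successors ∅): φ is true.
  x (successors {u, y}): φ is true.
  y (successors {u, x, y}): φ is true.
For instance, at u:
  At u: [](<>~s | s) requires <>~s | s at every successor {v, x}.
      At v: <>~s is true, s is true, so <>~s | s is true.
      At x: <>~s is true, s is false, so <>~s | s is true.
  So [](<>~s | s) is true at u.
Satisfying worlds: {u, v, w, x, y}

u, v, w, x, y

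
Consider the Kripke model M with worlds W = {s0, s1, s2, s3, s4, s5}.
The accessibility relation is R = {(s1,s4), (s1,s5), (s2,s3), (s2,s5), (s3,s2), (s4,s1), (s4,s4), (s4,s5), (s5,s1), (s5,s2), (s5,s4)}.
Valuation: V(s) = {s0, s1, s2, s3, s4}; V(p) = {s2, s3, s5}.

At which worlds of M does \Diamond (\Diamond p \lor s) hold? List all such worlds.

s1, s2, s3, s4, s5

Let φ = \Diamond (\Diamond p \lor s). Evaluate φ at each world:
  s0 (successors ∅): φ is false.
  s1 (successors {s4, s5}): φ is true.
  s2 (successors {s3, s5}): φ is true.
  s3 (successors {s2}): φ is true.
  s4 (successors {s1, s4, s5}): φ is true.
  s5 (successors {s1, s2, s4}): φ is true.
For instance, at s3:
  At s3: \Diamond (\Diamond p \lor s) requires \Diamond p \lor s at some successor in {s2}.
    \Diamond p \lor s holds at s2, so \Diamond (\Diamond p \lor s) is true at s3.
      At s2: \Diamond p is true, s is true, so \Diamond p \lor s is true.
Satisfying worlds: {s1, s2, s3, s4, s5}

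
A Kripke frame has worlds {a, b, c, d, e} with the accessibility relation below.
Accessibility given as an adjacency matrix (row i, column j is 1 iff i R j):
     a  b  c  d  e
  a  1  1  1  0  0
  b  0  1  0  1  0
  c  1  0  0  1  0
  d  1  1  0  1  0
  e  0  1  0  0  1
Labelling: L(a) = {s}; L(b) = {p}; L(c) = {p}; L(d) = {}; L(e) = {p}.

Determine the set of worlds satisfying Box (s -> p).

b, e

Recall that Box ψ holds at a world iff ψ holds at every accessible world, and Dia ψ holds iff ψ holds at some accessible world.
Let φ = Box (s -> p). Evaluate φ at each world:
  a (successors {a, b, c}): φ is false.
  b (successors {b, d}): φ is true.
  c (successors {a, d}): φ is false.
  d (successors {a, b, d}): φ is false.
  e (successors {b, e}): φ is true.
For instance, at d:
  At d: Box (s -> p) requires s -> p at every successor {a, b, d}.
    s -> p fails at a, so Box (s -> p) is false at d.
Satisfying worlds: {b, e}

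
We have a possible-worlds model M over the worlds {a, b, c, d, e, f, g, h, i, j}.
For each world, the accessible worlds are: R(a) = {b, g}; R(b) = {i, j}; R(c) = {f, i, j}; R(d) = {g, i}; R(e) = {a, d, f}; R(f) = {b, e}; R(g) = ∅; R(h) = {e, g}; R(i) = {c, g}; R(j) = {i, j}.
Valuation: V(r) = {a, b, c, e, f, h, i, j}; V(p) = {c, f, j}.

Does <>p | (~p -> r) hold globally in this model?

Let φ = <>p | (~p -> r). Evaluate φ at each world:
  a (successors {b, g}): φ is true.
  b (successors {i, j}): φ is true.
  c (successors {f, i, j}): φ is true.
  d (successors {g, i}): φ is false.
  e (successors {a, d, f}): φ is true.
  f (successors {b, e}): φ is true.
  g (successors ∅): φ is false.
  h (successors {e, g}): φ is true.
  i (successors {c, g}): φ is true.
  j (successors {i, j}): φ is true.
Detail at d (counterexample):
  At d: <>p is false, ~p -> r is false, so <>p | (~p -> r) is false.
    At d: <>p requires p at some successor in {g, i}.
      At g: p is false.
      At i: p is false.
    So <>p is false at d.

No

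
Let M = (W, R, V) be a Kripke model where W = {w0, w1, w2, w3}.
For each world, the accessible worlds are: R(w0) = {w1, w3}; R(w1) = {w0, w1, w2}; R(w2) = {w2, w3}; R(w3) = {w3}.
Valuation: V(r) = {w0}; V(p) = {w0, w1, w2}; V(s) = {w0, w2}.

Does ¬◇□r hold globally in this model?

Yes

Let φ = ¬◇□r. Evaluate φ at each world:
  w0 (successors {w1, w3}): φ is true.
  w1 (successors {w0, w1, w2}): φ is true.
  w2 (successors {w2, w3}): φ is true.
  w3 (successors {w3}): φ is true.
For instance, at w3:
  At w3: ◇□r is false, so ¬◇□r is true.
    At w3: ◇□r requires □r at some successor in {w3}.
      At w3: □r is false.
    So ◇□r is false at w3.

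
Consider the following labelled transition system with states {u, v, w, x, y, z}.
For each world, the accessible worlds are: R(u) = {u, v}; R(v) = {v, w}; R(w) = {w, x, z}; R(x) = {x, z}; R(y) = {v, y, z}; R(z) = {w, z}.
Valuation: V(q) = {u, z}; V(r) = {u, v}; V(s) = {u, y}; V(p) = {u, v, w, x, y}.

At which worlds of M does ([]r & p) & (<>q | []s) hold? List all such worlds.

Recall that []ψ holds at a world iff ψ holds at every accessible world, and <>ψ holds iff ψ holds at some accessible world.
Let φ = ([]r & p) & (<>q | []s). Evaluate φ at each world:
  u (successors {u, v}): φ is true.
  v (successors {v, w}): φ is false.
  w (successors {w, x, z}): φ is false.
  x (successors {x, z}): φ is false.
  y (successors {v, y, z}): φ is false.
  z (successors {w, z}): φ is false.
For instance, at u:
  At u: []r & p is true, <>q | []s is true, so ([]r & p) & (<>q | []s) is true.
    At u: []r is true, p is true, so []r & p is true.
      At u: []r requires r at every successor {u, v}.
        At u: r is true.
        At v: r is true.
      So []r is true at u.
    At u: <>q is true, []s is false, so <>q | []s is true.
      At u: <>q requires q at some successor in {u, v}.
        q holds at u, so <>q is true at u.
      At u: []s requires s at every successor {u, v}.
        s fails at v, so []s is false at u.
Satisfying worlds: {u}

u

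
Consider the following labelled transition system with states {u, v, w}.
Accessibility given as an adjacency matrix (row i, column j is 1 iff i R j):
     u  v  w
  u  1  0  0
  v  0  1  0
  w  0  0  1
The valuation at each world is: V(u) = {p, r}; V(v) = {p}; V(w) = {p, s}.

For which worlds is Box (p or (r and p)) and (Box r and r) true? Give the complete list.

Let φ = Box (p or (r and p)) and (Box r and r). Evaluate φ at each world:
  u (successors {u}): φ is true.
  v (successors {v}): φ is false.
  w (successors {w}): φ is false.
For instance, at u:
  At u: Box (p or (r and p)) is true, Box r and r is true, so Box (p or (r and p)) and (Box r and r) is true.
    At u: Box (p or (r and p)) requires p or (r and p) at every successor {u}.
      At u: p or (r and p) is true.
    So Box (p or (r and p)) is true at u.
    At u: Box r is true, r is true, so Box r and r is true.
      At u: Box r requires r at every successor {u}.
        At u: r is true.
      So Box r is true at u.
Satisfying worlds: {u}

u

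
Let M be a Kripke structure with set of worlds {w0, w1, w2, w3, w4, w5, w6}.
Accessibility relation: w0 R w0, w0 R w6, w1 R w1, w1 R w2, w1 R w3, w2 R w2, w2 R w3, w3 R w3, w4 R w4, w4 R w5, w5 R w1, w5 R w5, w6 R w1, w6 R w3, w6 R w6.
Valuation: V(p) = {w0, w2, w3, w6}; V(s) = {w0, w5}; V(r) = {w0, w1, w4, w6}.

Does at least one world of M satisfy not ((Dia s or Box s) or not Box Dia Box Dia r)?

Recall that Box ψ holds at a world iff ψ holds at every accessible world, and Dia ψ holds iff ψ holds at some accessible world.
Let φ = not ((Dia s or Box s) or not Box Dia Box Dia r). Evaluate φ at each world:
  w0 (successors {w0, w6}): φ is false.
  w1 (successors {w1, w2, w3}): φ is false.
  w2 (successors {w2, w3}): φ is false.
  w3 (successors {w3}): φ is false.
  w4 (successors {w4, w5}): φ is false.
  w5 (successors {w1, w5}): φ is false.
  w6 (successors {w1, w3, w6}): φ is false.
For instance, at w2:
  At w2: (Dia s or Box s) or not Box Dia Box Dia r is true, so not ((Dia s or Box s) or not Box Dia Box Dia r) is false.
    At w2: Dia s or Box s is false, not Box Dia Box Dia r is true, so (Dia s or Box s) or not Box Dia Box Dia r is true.
      At w2: Dia s is false, Box s is false, so Dia s or Box s is false.
      At w2: Box Dia Box Dia r is false, so not Box Dia Box Dia r is true.

No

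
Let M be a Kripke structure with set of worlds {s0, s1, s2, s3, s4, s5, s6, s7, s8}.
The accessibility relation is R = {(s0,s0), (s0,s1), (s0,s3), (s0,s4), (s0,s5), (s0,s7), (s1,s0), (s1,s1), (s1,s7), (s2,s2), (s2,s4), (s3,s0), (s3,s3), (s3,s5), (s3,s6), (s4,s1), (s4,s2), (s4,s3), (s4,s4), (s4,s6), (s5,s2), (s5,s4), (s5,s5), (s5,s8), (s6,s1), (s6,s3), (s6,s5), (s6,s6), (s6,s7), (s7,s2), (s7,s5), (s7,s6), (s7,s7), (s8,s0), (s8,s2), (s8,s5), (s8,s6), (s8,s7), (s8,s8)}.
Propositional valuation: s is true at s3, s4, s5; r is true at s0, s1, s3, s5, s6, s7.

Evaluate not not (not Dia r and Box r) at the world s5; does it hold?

No

At s5: not (not Dia r and Box r) is true, so not not (not Dia r and Box r) is false.
  At s5: not Dia r and Box r is false, so not (not Dia r and Box r) is true.
    At s5: not Dia r is false, Box r is false, so not Dia r and Box r is false.
      At s5: Dia r is true, so not Dia r is false.
      At s5: Box r requires r at every successor {s2, s4, s5, s8}.
        r fails at s2, so Box r is false at s5.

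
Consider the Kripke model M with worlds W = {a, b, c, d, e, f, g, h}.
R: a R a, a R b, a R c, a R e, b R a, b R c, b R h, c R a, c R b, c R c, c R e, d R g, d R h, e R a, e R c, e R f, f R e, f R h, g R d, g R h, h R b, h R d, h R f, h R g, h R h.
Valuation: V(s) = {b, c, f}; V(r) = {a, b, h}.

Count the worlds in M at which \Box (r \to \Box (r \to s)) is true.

Let φ = \Box (r \to \Box (r \to s)). Evaluate φ at each world:
  a (successors {a, b, c, e}): φ is false.
  b (successors {a, c, h}): φ is false.
  c (successors {a, b, c, e}): φ is false.
  d (successors {g, h}): φ is false.
  e (successors {a, c, f}): φ is false.
  f (successors {e, h}): φ is false.
  g (successors {d, h}): φ is false.
  h (successors {b, d, f, g, h}): φ is false.
For instance, at e:
  At e: \Box (r \to \Box (r \to s)) requires r \to \Box (r \to s) at every successor {a, c, f}.
    r \to \Box (r \to s) fails at a, so \Box (r \to \Box (r \to s)) is false at e.
      At a: r is true, \Box (r \to s) is false, so r \to \Box (r \to s) is false.
Satisfying worlds: none.

0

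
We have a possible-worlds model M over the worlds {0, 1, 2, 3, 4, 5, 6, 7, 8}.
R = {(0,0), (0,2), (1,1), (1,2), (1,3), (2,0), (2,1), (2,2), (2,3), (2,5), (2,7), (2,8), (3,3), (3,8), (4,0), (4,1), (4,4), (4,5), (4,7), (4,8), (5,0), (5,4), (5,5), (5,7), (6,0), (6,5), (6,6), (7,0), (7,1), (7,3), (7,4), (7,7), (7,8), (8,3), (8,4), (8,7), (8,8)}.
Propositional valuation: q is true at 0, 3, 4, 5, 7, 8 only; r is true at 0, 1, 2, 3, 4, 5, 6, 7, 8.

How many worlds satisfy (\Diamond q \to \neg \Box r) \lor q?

6

Recall that \Box ψ holds at a world iff ψ holds at every accessible world, and \Diamond ψ holds iff ψ holds at some accessible world.
Let φ = (\Diamond q \to \neg \Box r) \lor q. Evaluate φ at each world:
  0 (successors {0, 2}): φ is true.
  1 (successors {1, 2, 3}): φ is false.
  2 (successors {0, 1, 2, 3, 5, 7, 8}): φ is false.
  3 (successors {3, 8}): φ is true.
  4 (successors {0, 1, 4, 5, 7, 8}): φ is true.
  5 (successors {0, 4, 5, 7}): φ is true.
  6 (successors {0, 5, 6}): φ is false.
  7 (successors {0, 1, 3, 4, 7, 8}): φ is true.
  8 (successors {3, 4, 7, 8}): φ is true.
For instance, at 0:
  At 0: \Diamond q \to \neg \Box r is false, q is true, so (\Diamond q \to \neg \Box r) \lor q is true.
    At 0: \Diamond q is true, \neg \Box r is false, so \Diamond q \to \neg \Box r is false.
      At 0: \Diamond q requires q at some successor in {0, 2}.
        q holds at 0, so \Diamond q is true at 0.
      At 0: \Box r is true, so \neg \Box r is false.
Satisfying worlds: {0, 3, 4, 5, 7, 8}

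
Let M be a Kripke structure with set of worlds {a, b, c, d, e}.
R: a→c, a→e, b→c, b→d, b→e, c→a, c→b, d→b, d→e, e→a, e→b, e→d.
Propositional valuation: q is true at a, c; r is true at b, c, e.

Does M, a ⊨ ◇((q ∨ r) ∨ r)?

At a: ◇((q ∨ r) ∨ r) requires (q ∨ r) ∨ r at some successor in {c, e}.
  (q ∨ r) ∨ r holds at c, so ◇((q ∨ r) ∨ r) is true at a.

Yes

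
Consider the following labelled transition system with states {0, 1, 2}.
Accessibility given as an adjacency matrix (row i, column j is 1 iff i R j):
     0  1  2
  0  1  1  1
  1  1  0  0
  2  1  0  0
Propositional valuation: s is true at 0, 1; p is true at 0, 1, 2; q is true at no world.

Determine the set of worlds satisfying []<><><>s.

Recall that []ψ holds at a world iff ψ holds at every accessible world, and <>ψ holds iff ψ holds at some accessible world.
Let φ = []<><><>s. Evaluate φ at each world:
  0 (successors {0, 1, 2}): φ is true.
  1 (successors {0}): φ is true.
  2 (successors {0}): φ is true.
For instance, at 1:
  At 1: []<><><>s requires <><><>s at every successor {0}.
      At 0: <><><>s requires <><>s at some successor in {0, 1, 2}.
        <><>s holds at 0, so <><><>s is true at 0.
  So []<><><>s is true at 1.
Satisfying worlds: {0, 1, 2}

0, 1, 2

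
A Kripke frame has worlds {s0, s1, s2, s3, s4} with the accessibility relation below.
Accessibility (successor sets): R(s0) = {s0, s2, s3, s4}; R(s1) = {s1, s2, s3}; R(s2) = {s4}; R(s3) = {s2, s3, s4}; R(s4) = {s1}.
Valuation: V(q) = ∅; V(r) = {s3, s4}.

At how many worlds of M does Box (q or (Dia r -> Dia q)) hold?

1

Recall that Box ψ holds at a world iff ψ holds at every accessible world, and Dia ψ holds iff ψ holds at some accessible world.
Let φ = Box (q or (Dia r -> Dia q)). Evaluate φ at each world:
  s0 (successors {s0, s2, s3, s4}): φ is false.
  s1 (successors {s1, s2, s3}): φ is false.
  s2 (successors {s4}): φ is true.
  s3 (successors {s2, s3, s4}): φ is false.
  s4 (successors {s1}): φ is false.
For instance, at s2:
  At s2: Box (q or (Dia r -> Dia q)) requires q or (Dia r -> Dia q) at every successor {s4}.
      At s4: q is false, Dia r -> Dia q is true, so q or (Dia r -> Dia q) is true.
  So Box (q or (Dia r -> Dia q)) is true at s2.
Satisfying worlds: {s2}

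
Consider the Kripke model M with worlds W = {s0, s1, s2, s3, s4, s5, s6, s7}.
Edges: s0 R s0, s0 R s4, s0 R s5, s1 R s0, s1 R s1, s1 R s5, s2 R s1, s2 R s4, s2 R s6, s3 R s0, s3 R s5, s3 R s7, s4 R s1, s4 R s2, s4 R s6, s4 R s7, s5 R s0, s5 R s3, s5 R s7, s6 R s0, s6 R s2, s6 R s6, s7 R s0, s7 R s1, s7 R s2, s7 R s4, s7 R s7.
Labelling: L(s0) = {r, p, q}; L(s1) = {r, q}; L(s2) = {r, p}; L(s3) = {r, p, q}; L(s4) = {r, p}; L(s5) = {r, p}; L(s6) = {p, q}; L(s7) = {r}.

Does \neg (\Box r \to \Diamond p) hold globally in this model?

No

Recall that \Box ψ holds at a world iff ψ holds at every accessible world, and \Diamond ψ holds iff ψ holds at some accessible world.
Let φ = \neg (\Box r \to \Diamond p). Evaluate φ at each world:
  s0 (successors {s0, s4, s5}): φ is false.
  s1 (successors {s0, s1, s5}): φ is false.
  s2 (successors {s1, s4, s6}): φ is false.
  s3 (successors {s0, s5, s7}): φ is false.
  s4 (successors {s1, s2, s6, s7}): φ is false.
  s5 (successors {s0, s3, s7}): φ is false.
  s6 (successors {s0, s2, s6}): φ is false.
  s7 (successors {s0, s1, s2, s4, s7}): φ is false.
Detail at s0 (counterexample):
  At s0: \Box r \to \Diamond p is true, so \neg (\Box r \to \Diamond p) is false.
    At s0: \Box r is true, \Diamond p is true, so \Box r \to \Diamond p is true.
      At s0: \Box r requires r at every successor {s0, s4, s5}.
        At s0: r is true.
        At s4: r is true.
        At s5: r is true.
      So \Box r is true at s0.
      At s0: \Diamond p requires p at some successor in {s0, s4, s5}.
        p holds at s0, so \Diamond p is true at s0.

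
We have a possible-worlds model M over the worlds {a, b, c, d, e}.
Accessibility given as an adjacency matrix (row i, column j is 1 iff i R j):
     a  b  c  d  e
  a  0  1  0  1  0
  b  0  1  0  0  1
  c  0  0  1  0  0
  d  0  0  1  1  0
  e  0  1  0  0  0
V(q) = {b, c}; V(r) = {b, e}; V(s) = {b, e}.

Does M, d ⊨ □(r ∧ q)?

At d: □(r ∧ q) requires r ∧ q at every successor {c, d}.
  r ∧ q fails at c, so □(r ∧ q) is false at d.

No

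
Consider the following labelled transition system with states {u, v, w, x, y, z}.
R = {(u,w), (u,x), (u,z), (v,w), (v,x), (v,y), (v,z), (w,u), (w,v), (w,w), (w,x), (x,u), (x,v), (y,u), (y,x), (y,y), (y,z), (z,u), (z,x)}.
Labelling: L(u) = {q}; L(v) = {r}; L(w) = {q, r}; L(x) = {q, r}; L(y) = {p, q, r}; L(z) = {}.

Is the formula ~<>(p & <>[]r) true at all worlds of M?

Yes

Let φ = ~<>(p & <>[]r). Evaluate φ at each world:
  u (successors {w, x, z}): φ is true.
  v (successors {w, x, y, z}): φ is true.
  w (successors {u, v, w, x}): φ is true.
  x (successors {u, v}): φ is true.
  y (successors {u, x, y, z}): φ is true.
  z (successors {u, x}): φ is true.
For instance, at v:
  At v: <>(p & <>[]r) is false, so ~<>(p & <>[]r) is true.
    At v: <>(p & <>[]r) requires p & <>[]r at some successor in {w, x, y, z}.
      At w: p & <>[]r is false.
      At x: p & <>[]r is false.
      At y: p & <>[]r is false.
      At z: p & <>[]r is false.
    So <>(p & <>[]r) is false at v.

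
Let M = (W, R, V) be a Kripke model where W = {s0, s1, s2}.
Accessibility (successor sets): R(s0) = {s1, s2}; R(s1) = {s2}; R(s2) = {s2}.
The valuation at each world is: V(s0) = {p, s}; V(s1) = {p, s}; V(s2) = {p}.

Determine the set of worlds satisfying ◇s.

s0

Recall that ◇ψ holds at a world iff ψ holds at some accessible world.
Let φ = ◇s. Evaluate φ at each world:
  s0 (successors {s1, s2}): φ is true.
  s1 (successors {s2}): φ is false.
  s2 (successors {s2}): φ is false.
For instance, at s0:
  At s0: ◇s requires s at some successor in {s1, s2}.
    s holds at s1, so ◇s is true at s0.
Satisfying worlds: {s0}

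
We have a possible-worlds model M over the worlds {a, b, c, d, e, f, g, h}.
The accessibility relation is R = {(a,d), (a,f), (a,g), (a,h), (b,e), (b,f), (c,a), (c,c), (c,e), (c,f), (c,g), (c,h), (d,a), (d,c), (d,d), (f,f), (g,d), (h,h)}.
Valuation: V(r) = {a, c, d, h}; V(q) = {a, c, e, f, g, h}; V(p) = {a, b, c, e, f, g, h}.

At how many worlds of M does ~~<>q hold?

6

Let φ = ~~<>q. Evaluate φ at each world:
  a (successors {d, f, g, h}): φ is true.
  b (successors {e, f}): φ is true.
  c (successors {a, c, e, f, g, h}): φ is true.
  d (successors {a, c, d}): φ is true.
  e (successors ∅): φ is false.
  f (successors {f}): φ is true.
  g (successors {d}): φ is false.
  h (successors {h}): φ is true.
For instance, at b:
  At b: ~<>q is false, so ~~<>q is true.
    At b: <>q is true, so ~<>q is false.
      At b: <>q requires q at some successor in {e, f}.
        q holds at e, so <>q is true at b.
Satisfying worlds: {a, b, c, d, f, h}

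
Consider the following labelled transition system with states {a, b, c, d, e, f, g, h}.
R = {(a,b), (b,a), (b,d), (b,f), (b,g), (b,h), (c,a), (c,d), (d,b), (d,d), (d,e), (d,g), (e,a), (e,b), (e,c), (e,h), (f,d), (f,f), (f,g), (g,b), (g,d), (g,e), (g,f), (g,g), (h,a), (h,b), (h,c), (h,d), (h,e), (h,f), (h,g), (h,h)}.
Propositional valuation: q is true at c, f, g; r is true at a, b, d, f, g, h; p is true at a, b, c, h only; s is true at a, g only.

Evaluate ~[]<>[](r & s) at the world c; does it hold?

At c: []<>[](r & s) is false, so ~[]<>[](r & s) is true.
  At c: []<>[](r & s) requires <>[](r & s) at every successor {a, d}.
    <>[](r & s) fails at a, so []<>[](r & s) is false at c.
      At a: <>[](r & s) requires [](r & s) at some successor in {b}.
        At b: [](r & s) is false.
      So <>[](r & s) is false at a.

Yes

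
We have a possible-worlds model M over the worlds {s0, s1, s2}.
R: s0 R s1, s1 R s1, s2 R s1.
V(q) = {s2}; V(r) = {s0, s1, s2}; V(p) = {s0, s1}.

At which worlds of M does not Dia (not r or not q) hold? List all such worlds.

none

Let φ = not Dia (not r or not q). Evaluate φ at each world:
  s0 (successors {s1}): φ is false.
  s1 (successors {s1}): φ is false.
  s2 (successors {s1}): φ is false.
For instance, at s2:
  At s2: Dia (not r or not q) is true, so not Dia (not r or not q) is false.
    At s2: Dia (not r or not q) requires not r or not q at some successor in {s1}.
      not r or not q holds at s1, so Dia (not r or not q) is true at s2.
Satisfying worlds: none.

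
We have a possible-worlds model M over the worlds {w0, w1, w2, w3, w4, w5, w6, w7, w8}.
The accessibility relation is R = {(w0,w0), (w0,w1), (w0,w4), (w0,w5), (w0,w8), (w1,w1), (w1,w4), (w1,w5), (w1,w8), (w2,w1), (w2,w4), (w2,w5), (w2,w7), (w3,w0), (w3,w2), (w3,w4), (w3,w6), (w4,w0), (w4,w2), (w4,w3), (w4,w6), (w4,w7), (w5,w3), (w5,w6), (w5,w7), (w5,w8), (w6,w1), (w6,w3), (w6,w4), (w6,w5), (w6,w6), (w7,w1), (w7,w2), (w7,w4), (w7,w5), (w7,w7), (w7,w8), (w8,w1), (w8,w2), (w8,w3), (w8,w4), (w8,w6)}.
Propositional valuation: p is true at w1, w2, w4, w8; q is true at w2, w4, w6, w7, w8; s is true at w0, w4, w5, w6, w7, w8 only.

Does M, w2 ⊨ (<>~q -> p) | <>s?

At w2: <>~q -> p is true, <>s is true, so (<>~q -> p) | <>s is true.
  At w2: <>~q is true, p is true, so <>~q -> p is true.
    At w2: <>~q requires ~q at some successor in {w1, w4, w5, w7}.
      ~q holds at w1, so <>~q is true at w2.
  At w2: <>s requires s at some successor in {w1, w4, w5, w7}.
    s holds at w4, so <>s is true at w2.

Yes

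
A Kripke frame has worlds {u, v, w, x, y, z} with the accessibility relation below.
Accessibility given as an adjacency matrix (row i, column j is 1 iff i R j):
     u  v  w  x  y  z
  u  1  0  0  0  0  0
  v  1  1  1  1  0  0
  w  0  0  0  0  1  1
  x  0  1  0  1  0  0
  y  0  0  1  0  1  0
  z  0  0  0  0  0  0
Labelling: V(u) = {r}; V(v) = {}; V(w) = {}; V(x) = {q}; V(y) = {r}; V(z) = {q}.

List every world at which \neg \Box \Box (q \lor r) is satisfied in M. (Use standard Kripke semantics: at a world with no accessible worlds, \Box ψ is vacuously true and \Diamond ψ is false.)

v, w, x, y

Recall that \Box ψ holds at a world iff ψ holds at every accessible world, and \Diamond ψ holds iff ψ holds at some accessible world.
Let φ = \neg \Box \Box (q \lor r). Evaluate φ at each world:
  u (successors {u}): φ is false.
  v (successors {u, v, w, x}): φ is true.
  w (successors {y, z}): φ is true.
  x (successors {v, x}): φ is true.
  y (successors {w, y}): φ is true.
  z (successors ∅): φ is false.
For instance, at v:
  At v: \Box \Box (q \lor r) is false, so \neg \Box \Box (q \lor r) is true.
    At v: \Box \Box (q \lor r) requires \Box (q \lor r) at every successor {u, v, w, x}.
      \Box (q \lor r) fails at v, so \Box \Box (q \lor r) is false at v.
Satisfying worlds: {v, w, x, y}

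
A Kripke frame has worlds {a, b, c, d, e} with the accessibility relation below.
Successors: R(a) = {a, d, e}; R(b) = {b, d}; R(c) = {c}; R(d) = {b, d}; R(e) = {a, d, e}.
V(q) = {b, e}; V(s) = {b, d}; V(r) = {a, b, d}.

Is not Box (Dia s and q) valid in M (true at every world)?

Recall that Box ψ holds at a world iff ψ holds at every accessible world, and Dia ψ holds iff ψ holds at some accessible world.
Let φ = not Box (Dia s and q). Evaluate φ at each world:
  a (successors {a, d, e}): φ is true.
  b (successors {b, d}): φ is true.
  c (successors {c}): φ is true.
  d (successors {b, d}): φ is true.
  e (successors {a, d, e}): φ is true.
For instance, at b:
  At b: Box (Dia s and q) is false, so not Box (Dia s and q) is true.
    At b: Box (Dia s and q) requires Dia s and q at every successor {b, d}.
      Dia s and q fails at d, so Box (Dia s and q) is false at b.

Yes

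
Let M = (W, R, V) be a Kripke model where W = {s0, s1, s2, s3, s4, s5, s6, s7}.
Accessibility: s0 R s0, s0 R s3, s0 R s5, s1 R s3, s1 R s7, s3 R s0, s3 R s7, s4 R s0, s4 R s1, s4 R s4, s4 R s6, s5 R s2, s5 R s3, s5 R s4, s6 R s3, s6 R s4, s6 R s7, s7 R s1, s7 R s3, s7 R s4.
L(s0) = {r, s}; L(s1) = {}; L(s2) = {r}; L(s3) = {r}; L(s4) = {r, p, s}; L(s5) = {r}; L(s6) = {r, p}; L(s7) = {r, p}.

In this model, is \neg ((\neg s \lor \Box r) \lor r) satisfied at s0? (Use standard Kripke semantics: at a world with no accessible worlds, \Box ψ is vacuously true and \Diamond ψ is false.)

At s0: (\neg s \lor \Box r) \lor r is true, so \neg ((\neg s \lor \Box r) \lor r) is false.
  At s0: \neg s \lor \Box r is true, r is true, so (\neg s \lor \Box r) \lor r is true.
    At s0: \neg s is false, \Box r is true, so \neg s \lor \Box r is true.
      At s0: \Box r requires r at every successor {s0, s3, s5}.
        At s0: r is true.
        At s3: r is true.
        At s5: r is true.
      So \Box r is true at s0.

No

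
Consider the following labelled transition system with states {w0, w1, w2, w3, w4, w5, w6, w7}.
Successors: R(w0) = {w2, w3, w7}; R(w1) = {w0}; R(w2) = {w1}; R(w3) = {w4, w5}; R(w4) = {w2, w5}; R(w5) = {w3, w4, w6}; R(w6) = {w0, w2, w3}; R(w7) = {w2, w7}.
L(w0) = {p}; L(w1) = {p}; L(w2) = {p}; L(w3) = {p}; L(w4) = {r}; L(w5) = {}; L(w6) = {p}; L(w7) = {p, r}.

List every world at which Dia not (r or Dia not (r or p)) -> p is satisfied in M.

w0, w1, w2, w3, w6, w7

Let φ = Dia not (r or Dia not (r or p)) -> p. Evaluate φ at each world:
  w0 (successors {w2, w3, w7}): φ is true.
  w1 (successors {w0}): φ is true.
  w2 (successors {w1}): φ is true.
  w3 (successors {w4, w5}): φ is true.
  w4 (successors {w2, w5}): φ is false.
  w5 (successors {w3, w4, w6}): φ is false.
  w6 (successors {w0, w2, w3}): φ is true.
  w7 (successors {w2, w7}): φ is true.
For instance, at w0:
  At w0: Dia not (r or Dia not (r or p)) is true, p is true, so Dia not (r or Dia not (r or p)) -> p is true.
    At w0: Dia not (r or Dia not (r or p)) requires not (r or Dia not (r or p)) at some successor in {w2, w3, w7}.
      not (r or Dia not (r or p)) holds at w2, so Dia not (r or Dia not (r or p)) is true at w0.
Satisfying worlds: {w0, w1, w2, w3, w6, w7}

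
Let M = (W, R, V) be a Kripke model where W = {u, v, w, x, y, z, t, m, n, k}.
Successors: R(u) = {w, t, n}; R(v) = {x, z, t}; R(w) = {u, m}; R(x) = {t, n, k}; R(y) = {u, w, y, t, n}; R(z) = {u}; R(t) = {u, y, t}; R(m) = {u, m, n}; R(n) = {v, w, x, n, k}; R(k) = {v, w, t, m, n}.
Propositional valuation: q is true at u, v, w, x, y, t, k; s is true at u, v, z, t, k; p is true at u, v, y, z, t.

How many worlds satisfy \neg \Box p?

8

Let φ = \neg \Box p. Evaluate φ at each world:
  u (successors {w, t, n}): φ is true.
  v (successors {x, z, t}): φ is true.
  w (successors {u, m}): φ is true.
  x (successors {t, n, k}): φ is true.
  y (successors {u, w, y, t, n}): φ is true.
  z (successors {u}): φ is false.
  t (successors {u, y, t}): φ is false.
  m (successors {u, m, n}): φ is true.
  n (successors {v, w, x, n, k}): φ is true.
  k (successors {v, w, t, m, n}): φ is true.
For instance, at v:
  At v: \Box p is false, so \neg \Box p is true.
    At v: \Box p requires p at every successor {x, z, t}.
      p fails at x, so \Box p is false at v.
Satisfying worlds: {u, v, w, x, y, m, n, k}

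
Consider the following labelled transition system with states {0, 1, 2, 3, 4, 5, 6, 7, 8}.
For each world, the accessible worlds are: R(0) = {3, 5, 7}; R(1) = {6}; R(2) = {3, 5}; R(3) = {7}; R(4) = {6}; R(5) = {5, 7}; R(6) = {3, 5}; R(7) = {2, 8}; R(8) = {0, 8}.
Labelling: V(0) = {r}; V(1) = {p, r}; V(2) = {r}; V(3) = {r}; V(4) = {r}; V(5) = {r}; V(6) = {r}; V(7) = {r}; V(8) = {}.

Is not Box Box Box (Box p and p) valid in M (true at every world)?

Yes

Recall that Box ψ holds at a world iff ψ holds at every accessible world, and Dia ψ holds iff ψ holds at some accessible world.
Let φ = not Box Box Box (Box p and p). Evaluate φ at each world:
  0 (successors {3, 5, 7}): φ is true.
  1 (successors {6}): φ is true.
  2 (successors {3, 5}): φ is true.
  3 (successors {7}): φ is true.
  4 (successors {6}): φ is true.
  5 (successors {5, 7}): φ is true.
  6 (successors {3, 5}): φ is true.
  7 (successors {2, 8}): φ is true.
  8 (successors {0, 8}): φ is true.
For instance, at 8:
  At 8: Box Box Box (Box p and p) is false, so not Box Box Box (Box p and p) is true.
    At 8: Box Box Box (Box p and p) requires Box Box (Box p and p) at every successor {0, 8}.
      Box Box (Box p and p) fails at 0, so Box Box Box (Box p and p) is false at 8.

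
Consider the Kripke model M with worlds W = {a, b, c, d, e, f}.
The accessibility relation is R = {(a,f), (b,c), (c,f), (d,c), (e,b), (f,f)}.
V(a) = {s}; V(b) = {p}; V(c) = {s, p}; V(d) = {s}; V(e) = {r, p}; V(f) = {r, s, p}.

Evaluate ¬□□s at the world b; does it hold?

No

Recall that □ψ holds at a world iff ψ holds at every accessible world, and ◇ψ holds iff ψ holds at some accessible world.
At b: □□s is true, so ¬□□s is false.
  At b: □□s requires □s at every successor {c}.
      At c: □s requires s at every successor {f}.
        At f: s is true.
      So □s is true at c.
  So □□s is true at b.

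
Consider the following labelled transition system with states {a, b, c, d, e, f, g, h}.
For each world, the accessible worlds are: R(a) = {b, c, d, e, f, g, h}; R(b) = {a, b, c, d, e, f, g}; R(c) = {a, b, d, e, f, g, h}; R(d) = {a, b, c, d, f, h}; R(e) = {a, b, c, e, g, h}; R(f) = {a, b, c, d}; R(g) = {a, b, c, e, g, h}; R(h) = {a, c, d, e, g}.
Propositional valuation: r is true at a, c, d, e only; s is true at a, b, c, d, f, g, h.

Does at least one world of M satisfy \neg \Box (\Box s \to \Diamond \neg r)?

Let φ = \neg \Box (\Box s \to \Diamond \neg r). Evaluate φ at each world:
  a (successors {b, c, d, e, f, g, h}): φ is false.
  b (successors {a, b, c, d, e, f, g}): φ is false.
  c (successors {a, b, d, e, f, g, h}): φ is false.
  d (successors {a, b, c, d, f, h}): φ is false.
  e (successors {a, b, c, e, g, h}): φ is false.
  f (successors {a, b, c, d}): φ is false.
  g (successors {a, b, c, e, g, h}): φ is false.
  h (successors {a, c, d, e, g}): φ is false.
For instance, at e:
  At e: \Box (\Box s \to \Diamond \neg r) is true, so \neg \Box (\Box s \to \Diamond \neg r) is false.
    At e: \Box (\Box s \to \Diamond \neg r) requires \Box s \to \Diamond \neg r at every successor {a, b, c, e, g, h}.
      At a: \Box s \to \Diamond \neg r is true.
      At b: \Box s \to \Diamond \neg r is true.
      At c: \Box s \to \Diamond \neg r is true.
      At e: \Box s \to \Diamond \neg r is true.
      At g: \Box s \to \Diamond \neg r is true.
      At h: \Box s \to \Diamond \neg r is true.
    So \Box (\Box s \to \Diamond \neg r) is true at e.

No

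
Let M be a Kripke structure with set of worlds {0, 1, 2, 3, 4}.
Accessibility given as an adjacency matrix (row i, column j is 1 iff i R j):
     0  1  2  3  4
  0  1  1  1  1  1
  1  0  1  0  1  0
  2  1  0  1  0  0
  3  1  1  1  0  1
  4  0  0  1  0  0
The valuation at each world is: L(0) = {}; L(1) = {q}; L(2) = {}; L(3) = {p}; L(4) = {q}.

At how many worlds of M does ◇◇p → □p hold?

1

Let φ = ◇◇p → □p. Evaluate φ at each world:
  0 (successors {0, 1, 2, 3, 4}): φ is false.
  1 (successors {1, 3}): φ is false.
  2 (successors {0, 2}): φ is false.
  3 (successors {0, 1, 2, 4}): φ is false.
  4 (successors {2}): φ is true.
For instance, at 3:
  At 3: ◇◇p is true, □p is false, so ◇◇p → □p is false.
    At 3: ◇◇p requires ◇p at some successor in {0, 1, 2, 4}.
      ◇p holds at 0, so ◇◇p is true at 3.
    At 3: □p requires p at every successor {0, 1, 2, 4}.
      p fails at 0, so □p is false at 3.
Satisfying worlds: {4}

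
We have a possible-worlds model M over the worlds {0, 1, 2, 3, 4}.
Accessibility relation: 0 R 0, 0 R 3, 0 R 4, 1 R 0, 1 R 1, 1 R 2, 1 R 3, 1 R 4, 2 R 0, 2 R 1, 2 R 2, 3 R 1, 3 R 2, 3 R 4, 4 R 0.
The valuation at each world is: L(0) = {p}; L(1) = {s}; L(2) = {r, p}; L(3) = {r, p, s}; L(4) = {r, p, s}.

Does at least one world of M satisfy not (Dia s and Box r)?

Yes

Let φ = not (Dia s and Box r). Evaluate φ at each world:
  0 (successors {0, 3, 4}): φ is true.
  1 (successors {0, 1, 2, 3, 4}): φ is true.
  2 (successors {0, 1, 2}): φ is true.
  3 (successors {1, 2, 4}): φ is true.
  4 (successors {0}): φ is true.
Detail at 0 (witness):
  At 0: Dia s and Box r is false, so not (Dia s and Box r) is true.
    At 0: Dia s is true, Box r is false, so Dia s and Box r is false.
      At 0: Dia s requires s at some successor in {0, 3, 4}.
        s holds at 3, so Dia s is true at 0.
      At 0: Box r requires r at every successor {0, 3, 4}.
        r fails at 0, so Box r is false at 0.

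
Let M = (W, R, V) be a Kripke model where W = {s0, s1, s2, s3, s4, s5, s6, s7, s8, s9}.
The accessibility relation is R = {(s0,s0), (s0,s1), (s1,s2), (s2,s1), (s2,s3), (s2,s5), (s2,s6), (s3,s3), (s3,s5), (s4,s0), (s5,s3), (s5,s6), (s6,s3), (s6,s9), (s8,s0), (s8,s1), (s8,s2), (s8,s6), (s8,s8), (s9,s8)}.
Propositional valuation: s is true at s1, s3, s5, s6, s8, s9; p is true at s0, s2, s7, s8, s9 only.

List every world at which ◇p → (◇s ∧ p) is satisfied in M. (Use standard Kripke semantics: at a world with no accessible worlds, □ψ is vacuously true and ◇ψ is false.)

s0, s2, s3, s5, s7, s8, s9

Let φ = ◇p → (◇s ∧ p). Evaluate φ at each world:
  s0 (successors {s0, s1}): φ is true.
  s1 (successors {s2}): φ is false.
  s2 (successors {s1, s3, s5, s6}): φ is true.
  s3 (successors {s3, s5}): φ is true.
  s4 (successors {s0}): φ is false.
  s5 (successors {s3, s6}): φ is true.
  s6 (successors {s3, s9}): φ is false.
  s7 (successors ∅): φ is true.
  s8 (successors {s0, s1, s2, s6, s8}): φ is true.
  s9 (successors {s8}): φ is true.
For instance, at s3:
  At s3: ◇p is false, ◇s ∧ p is false, so ◇p → (◇s ∧ p) is true.
    At s3: ◇p requires p at some successor in {s3, s5}.
      At s3: p is false.
      At s5: p is false.
    So ◇p is false at s3.
    At s3: ◇s is true, p is false, so ◇s ∧ p is false.
      At s3: ◇s requires s at some successor in {s3, s5}.
        s holds at s3, so ◇s is true at s3.
Satisfying worlds: {s0, s2, s3, s5, s7, s8, s9}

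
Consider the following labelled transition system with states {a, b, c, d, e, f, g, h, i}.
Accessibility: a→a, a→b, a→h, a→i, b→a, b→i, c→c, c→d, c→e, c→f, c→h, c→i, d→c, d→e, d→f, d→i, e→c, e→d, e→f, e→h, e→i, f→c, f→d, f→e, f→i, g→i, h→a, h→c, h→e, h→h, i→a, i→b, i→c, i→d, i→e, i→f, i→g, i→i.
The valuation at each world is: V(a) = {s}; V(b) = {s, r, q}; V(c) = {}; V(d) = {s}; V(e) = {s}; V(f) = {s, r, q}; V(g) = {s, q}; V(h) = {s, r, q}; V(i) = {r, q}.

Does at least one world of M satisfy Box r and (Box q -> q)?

Yes

Let φ = Box r and (Box q -> q). Evaluate φ at each world:
  a (successors {a, b, h, i}): φ is false.
  b (successors {a, i}): φ is false.
  c (successors {c, d, e, f, h, i}): φ is false.
  d (successors {c, e, f, i}): φ is false.
  e (successors {c, d, f, h, i}): φ is false.
  f (successors {c, d, e, i}): φ is false.
  g (successors {i}): φ is true.
  h (successors {a, c, e, h}): φ is false.
  i (successors {a, b, c, d, e, f, g, i}): φ is false.
Detail at g (witness):
  At g: Box r is true, Box q -> q is true, so Box r and (Box q -> q) is true.
    At g: Box r requires r at every successor {i}.
      At i: r is true.
    So Box r is true at g.
    At g: Box q is true, q is true, so Box q -> q is true.
      At g: Box q requires q at every successor {i}.
        At i: q is true.
      So Box q is true at g.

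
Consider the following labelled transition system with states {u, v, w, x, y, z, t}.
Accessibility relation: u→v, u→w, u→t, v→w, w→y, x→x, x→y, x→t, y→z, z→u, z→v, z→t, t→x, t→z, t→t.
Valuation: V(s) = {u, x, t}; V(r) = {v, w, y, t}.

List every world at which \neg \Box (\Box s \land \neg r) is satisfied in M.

Let φ = \neg \Box (\Box s \land \neg r). Evaluate φ at each world:
  u (successors {v, w, t}): φ is true.
  v (successors {w}): φ is true.
  w (successors {y}): φ is true.
  x (successors {x, y, t}): φ is true.
  y (successors {z}): φ is true.
  z (successors {u, v, t}): φ is true.
  t (successors {x, z, t}): φ is true.
For instance, at x:
  At x: \Box (\Box s \land \neg r) is false, so \neg \Box (\Box s \land \neg r) is true.
    At x: \Box (\Box s \land \neg r) requires \Box s \land \neg r at every successor {x, y, t}.
      \Box s \land \neg r fails at x, so \Box (\Box s \land \neg r) is false at x.
Satisfying worlds: {u, v, w, x, y, z, t}

u, v, w, x, y, z, t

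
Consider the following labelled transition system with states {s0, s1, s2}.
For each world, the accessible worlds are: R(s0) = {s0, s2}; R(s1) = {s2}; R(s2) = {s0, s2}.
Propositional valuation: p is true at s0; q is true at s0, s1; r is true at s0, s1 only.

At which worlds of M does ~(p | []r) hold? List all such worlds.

Let φ = ~(p | []r). Evaluate φ at each world:
  s0 (successors {s0, s2}): φ is false.
  s1 (successors {s2}): φ is true.
  s2 (successors {s0, s2}): φ is true.
For instance, at s0:
  At s0: p | []r is true, so ~(p | []r) is false.
    At s0: p is true, []r is false, so p | []r is true.
      At s0: []r requires r at every successor {s0, s2}.
        r fails at s2, so []r is false at s0.
Satisfying worlds: {s1, s2}

s1, s2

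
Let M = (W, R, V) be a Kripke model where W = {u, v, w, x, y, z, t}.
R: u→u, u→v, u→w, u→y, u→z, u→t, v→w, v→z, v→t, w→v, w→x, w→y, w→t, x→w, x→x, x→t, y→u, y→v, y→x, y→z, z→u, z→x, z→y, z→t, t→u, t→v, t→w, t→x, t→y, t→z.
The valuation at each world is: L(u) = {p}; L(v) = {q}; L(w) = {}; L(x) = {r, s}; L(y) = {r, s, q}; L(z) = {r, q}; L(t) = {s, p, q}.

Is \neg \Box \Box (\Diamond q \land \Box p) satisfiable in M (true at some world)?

Yes

Let φ = \neg \Box \Box (\Diamond q \land \Box p). Evaluate φ at each world:
  u (successors {u, v, w, y, z, t}): φ is true.
  v (successors {w, z, t}): φ is true.
  w (successors {v, x, y, t}): φ is true.
  x (successors {w, x, t}): φ is true.
  y (successors {u, v, x, z}): φ is true.
  z (successors {u, x, y, t}): φ is true.
  t (successors {u, v, w, x, y, z}): φ is true.
Detail at u (witness):
  At u: \Box \Box (\Diamond q \land \Box p) is false, so \neg \Box \Box (\Diamond q \land \Box p) is true.
    At u: \Box \Box (\Diamond q \land \Box p) requires \Box (\Diamond q \land \Box p) at every successor {u, v, w, y, z, t}.
      \Box (\Diamond q \land \Box p) fails at u, so \Box \Box (\Diamond q \land \Box p) is false at u.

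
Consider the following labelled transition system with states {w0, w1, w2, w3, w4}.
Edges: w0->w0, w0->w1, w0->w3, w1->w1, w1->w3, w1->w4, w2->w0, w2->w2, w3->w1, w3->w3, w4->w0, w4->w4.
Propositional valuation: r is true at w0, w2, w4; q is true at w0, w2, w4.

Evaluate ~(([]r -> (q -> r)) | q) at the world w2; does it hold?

No

Recall that []ψ holds at a world iff ψ holds at every accessible world, and <>ψ holds iff ψ holds at some accessible world.
At w2: ([]r -> (q -> r)) | q is true, so ~(([]r -> (q -> r)) | q) is false.
  At w2: []r -> (q -> r) is true, q is true, so ([]r -> (q -> r)) | q is true.
    At w2: []r is true, q -> r is true, so []r -> (q -> r) is true.
      At w2: []r requires r at every successor {w0, w2}.
        At w0: r is true.
        At w2: r is true.
      So []r is true at w2.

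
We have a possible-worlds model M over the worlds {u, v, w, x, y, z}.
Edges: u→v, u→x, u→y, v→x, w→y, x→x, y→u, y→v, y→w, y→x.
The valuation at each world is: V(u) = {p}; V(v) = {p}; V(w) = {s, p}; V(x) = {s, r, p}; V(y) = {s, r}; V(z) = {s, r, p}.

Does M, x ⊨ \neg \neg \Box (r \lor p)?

Yes

At x: \neg \Box (r \lor p) is false, so \neg \neg \Box (r \lor p) is true.
  At x: \Box (r \lor p) is true, so \neg \Box (r \lor p) is false.
    At x: \Box (r \lor p) requires r \lor p at every successor {x}.
      At x: r \lor p is true.
    So \Box (r \lor p) is true at x.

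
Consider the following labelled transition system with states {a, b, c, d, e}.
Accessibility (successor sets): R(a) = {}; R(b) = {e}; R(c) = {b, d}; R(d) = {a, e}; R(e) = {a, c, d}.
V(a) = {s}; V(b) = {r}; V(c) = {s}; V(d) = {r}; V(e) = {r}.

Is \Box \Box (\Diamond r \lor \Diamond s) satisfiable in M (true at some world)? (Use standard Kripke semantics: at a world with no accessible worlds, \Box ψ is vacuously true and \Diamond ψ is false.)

Let φ = \Box \Box (\Diamond r \lor \Diamond s). Evaluate φ at each world:
  a (successors ∅): φ is true.
  b (successors {e}): φ is false.
  c (successors {b, d}): φ is false.
  d (successors {a, e}): φ is false.
  e (successors {a, c, d}): φ is false.
Detail at a (witness):
  At a: no accessible worlds, so \Box \Box (\Diamond r \lor \Diamond s) holds vacuously.

Yes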